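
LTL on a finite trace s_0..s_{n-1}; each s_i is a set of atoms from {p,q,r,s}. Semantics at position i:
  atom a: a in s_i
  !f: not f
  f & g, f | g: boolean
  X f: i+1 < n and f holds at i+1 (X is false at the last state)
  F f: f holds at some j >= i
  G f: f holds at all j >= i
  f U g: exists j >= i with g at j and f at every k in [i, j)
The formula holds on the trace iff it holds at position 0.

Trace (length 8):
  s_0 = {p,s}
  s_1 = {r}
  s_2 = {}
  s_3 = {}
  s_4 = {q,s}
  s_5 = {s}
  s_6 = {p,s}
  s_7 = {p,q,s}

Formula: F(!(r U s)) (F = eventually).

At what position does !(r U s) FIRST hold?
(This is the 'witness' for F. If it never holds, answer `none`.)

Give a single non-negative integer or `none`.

Answer: 1

Derivation:
s_0={p,s}: !(r U s)=False (r U s)=True r=False s=True
s_1={r}: !(r U s)=True (r U s)=False r=True s=False
s_2={}: !(r U s)=True (r U s)=False r=False s=False
s_3={}: !(r U s)=True (r U s)=False r=False s=False
s_4={q,s}: !(r U s)=False (r U s)=True r=False s=True
s_5={s}: !(r U s)=False (r U s)=True r=False s=True
s_6={p,s}: !(r U s)=False (r U s)=True r=False s=True
s_7={p,q,s}: !(r U s)=False (r U s)=True r=False s=True
F(!(r U s)) holds; first witness at position 1.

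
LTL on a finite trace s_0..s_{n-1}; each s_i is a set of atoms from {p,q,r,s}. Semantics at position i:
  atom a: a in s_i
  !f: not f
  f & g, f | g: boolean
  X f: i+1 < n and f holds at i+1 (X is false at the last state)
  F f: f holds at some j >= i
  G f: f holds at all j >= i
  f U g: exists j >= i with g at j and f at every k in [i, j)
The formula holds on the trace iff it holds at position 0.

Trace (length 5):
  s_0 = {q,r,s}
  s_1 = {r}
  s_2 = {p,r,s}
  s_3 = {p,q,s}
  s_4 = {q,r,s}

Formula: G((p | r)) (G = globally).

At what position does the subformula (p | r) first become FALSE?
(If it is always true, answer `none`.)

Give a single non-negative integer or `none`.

s_0={q,r,s}: (p | r)=True p=False r=True
s_1={r}: (p | r)=True p=False r=True
s_2={p,r,s}: (p | r)=True p=True r=True
s_3={p,q,s}: (p | r)=True p=True r=False
s_4={q,r,s}: (p | r)=True p=False r=True
G((p | r)) holds globally = True
No violation — formula holds at every position.

Answer: none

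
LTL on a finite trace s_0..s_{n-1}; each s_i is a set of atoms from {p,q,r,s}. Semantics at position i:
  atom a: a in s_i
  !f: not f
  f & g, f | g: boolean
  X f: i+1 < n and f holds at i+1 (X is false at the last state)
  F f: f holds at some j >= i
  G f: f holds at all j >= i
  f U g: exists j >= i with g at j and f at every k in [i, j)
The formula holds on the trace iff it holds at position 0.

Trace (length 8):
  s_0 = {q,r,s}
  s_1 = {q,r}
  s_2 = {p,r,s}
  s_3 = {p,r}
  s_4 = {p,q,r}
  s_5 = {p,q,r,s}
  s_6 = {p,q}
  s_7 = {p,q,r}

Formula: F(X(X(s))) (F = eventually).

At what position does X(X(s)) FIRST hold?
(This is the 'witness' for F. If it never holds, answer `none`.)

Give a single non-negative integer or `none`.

Answer: 0

Derivation:
s_0={q,r,s}: X(X(s))=True X(s)=False s=True
s_1={q,r}: X(X(s))=False X(s)=True s=False
s_2={p,r,s}: X(X(s))=False X(s)=False s=True
s_3={p,r}: X(X(s))=True X(s)=False s=False
s_4={p,q,r}: X(X(s))=False X(s)=True s=False
s_5={p,q,r,s}: X(X(s))=False X(s)=False s=True
s_6={p,q}: X(X(s))=False X(s)=False s=False
s_7={p,q,r}: X(X(s))=False X(s)=False s=False
F(X(X(s))) holds; first witness at position 0.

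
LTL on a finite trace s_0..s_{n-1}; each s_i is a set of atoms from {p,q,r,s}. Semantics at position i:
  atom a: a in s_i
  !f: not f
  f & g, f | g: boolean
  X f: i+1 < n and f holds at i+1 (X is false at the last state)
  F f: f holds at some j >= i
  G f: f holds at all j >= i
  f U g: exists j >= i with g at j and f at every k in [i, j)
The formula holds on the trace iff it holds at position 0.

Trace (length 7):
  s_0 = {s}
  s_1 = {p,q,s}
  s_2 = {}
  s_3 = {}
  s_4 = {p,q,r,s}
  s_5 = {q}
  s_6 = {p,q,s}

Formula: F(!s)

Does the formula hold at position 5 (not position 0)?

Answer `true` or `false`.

Answer: true

Derivation:
s_0={s}: F(!s)=True !s=False s=True
s_1={p,q,s}: F(!s)=True !s=False s=True
s_2={}: F(!s)=True !s=True s=False
s_3={}: F(!s)=True !s=True s=False
s_4={p,q,r,s}: F(!s)=True !s=False s=True
s_5={q}: F(!s)=True !s=True s=False
s_6={p,q,s}: F(!s)=False !s=False s=True
Evaluating at position 5: result = True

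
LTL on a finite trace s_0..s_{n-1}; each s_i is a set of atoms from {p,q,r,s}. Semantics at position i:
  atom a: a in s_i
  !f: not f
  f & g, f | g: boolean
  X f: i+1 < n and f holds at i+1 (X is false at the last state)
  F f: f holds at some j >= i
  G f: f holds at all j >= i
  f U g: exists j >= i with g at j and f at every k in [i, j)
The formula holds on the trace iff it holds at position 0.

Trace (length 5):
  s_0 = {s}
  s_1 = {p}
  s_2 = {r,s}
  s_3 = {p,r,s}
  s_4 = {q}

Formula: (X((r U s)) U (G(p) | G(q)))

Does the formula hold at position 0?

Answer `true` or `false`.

s_0={s}: (X((r U s)) U (G(p) | G(q)))=False X((r U s))=False (r U s)=True r=False s=True (G(p) | G(q))=False G(p)=False p=False G(q)=False q=False
s_1={p}: (X((r U s)) U (G(p) | G(q)))=False X((r U s))=True (r U s)=False r=False s=False (G(p) | G(q))=False G(p)=False p=True G(q)=False q=False
s_2={r,s}: (X((r U s)) U (G(p) | G(q)))=False X((r U s))=True (r U s)=True r=True s=True (G(p) | G(q))=False G(p)=False p=False G(q)=False q=False
s_3={p,r,s}: (X((r U s)) U (G(p) | G(q)))=False X((r U s))=False (r U s)=True r=True s=True (G(p) | G(q))=False G(p)=False p=True G(q)=False q=False
s_4={q}: (X((r U s)) U (G(p) | G(q)))=True X((r U s))=False (r U s)=False r=False s=False (G(p) | G(q))=True G(p)=False p=False G(q)=True q=True

Answer: false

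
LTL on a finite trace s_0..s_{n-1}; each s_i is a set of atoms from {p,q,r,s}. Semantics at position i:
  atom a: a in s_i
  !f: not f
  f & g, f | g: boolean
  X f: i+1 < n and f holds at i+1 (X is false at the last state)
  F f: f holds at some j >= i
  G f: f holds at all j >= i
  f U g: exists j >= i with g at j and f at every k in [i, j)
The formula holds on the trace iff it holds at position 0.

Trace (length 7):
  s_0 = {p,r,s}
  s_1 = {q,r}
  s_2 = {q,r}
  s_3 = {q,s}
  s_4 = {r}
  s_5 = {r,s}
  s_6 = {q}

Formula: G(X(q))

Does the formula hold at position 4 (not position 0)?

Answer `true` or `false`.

Answer: false

Derivation:
s_0={p,r,s}: G(X(q))=False X(q)=True q=False
s_1={q,r}: G(X(q))=False X(q)=True q=True
s_2={q,r}: G(X(q))=False X(q)=True q=True
s_3={q,s}: G(X(q))=False X(q)=False q=True
s_4={r}: G(X(q))=False X(q)=False q=False
s_5={r,s}: G(X(q))=False X(q)=True q=False
s_6={q}: G(X(q))=False X(q)=False q=True
Evaluating at position 4: result = False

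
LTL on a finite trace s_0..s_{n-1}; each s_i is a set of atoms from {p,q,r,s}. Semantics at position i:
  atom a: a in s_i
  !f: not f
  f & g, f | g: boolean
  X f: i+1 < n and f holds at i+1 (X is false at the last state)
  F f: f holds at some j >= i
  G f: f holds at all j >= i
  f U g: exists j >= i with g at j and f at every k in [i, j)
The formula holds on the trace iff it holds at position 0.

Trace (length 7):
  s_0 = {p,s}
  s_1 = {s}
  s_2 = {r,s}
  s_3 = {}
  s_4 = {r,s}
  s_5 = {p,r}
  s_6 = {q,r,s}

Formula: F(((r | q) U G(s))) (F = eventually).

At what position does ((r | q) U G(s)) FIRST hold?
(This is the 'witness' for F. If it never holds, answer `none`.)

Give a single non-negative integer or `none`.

Answer: 4

Derivation:
s_0={p,s}: ((r | q) U G(s))=False (r | q)=False r=False q=False G(s)=False s=True
s_1={s}: ((r | q) U G(s))=False (r | q)=False r=False q=False G(s)=False s=True
s_2={r,s}: ((r | q) U G(s))=False (r | q)=True r=True q=False G(s)=False s=True
s_3={}: ((r | q) U G(s))=False (r | q)=False r=False q=False G(s)=False s=False
s_4={r,s}: ((r | q) U G(s))=True (r | q)=True r=True q=False G(s)=False s=True
s_5={p,r}: ((r | q) U G(s))=True (r | q)=True r=True q=False G(s)=False s=False
s_6={q,r,s}: ((r | q) U G(s))=True (r | q)=True r=True q=True G(s)=True s=True
F(((r | q) U G(s))) holds; first witness at position 4.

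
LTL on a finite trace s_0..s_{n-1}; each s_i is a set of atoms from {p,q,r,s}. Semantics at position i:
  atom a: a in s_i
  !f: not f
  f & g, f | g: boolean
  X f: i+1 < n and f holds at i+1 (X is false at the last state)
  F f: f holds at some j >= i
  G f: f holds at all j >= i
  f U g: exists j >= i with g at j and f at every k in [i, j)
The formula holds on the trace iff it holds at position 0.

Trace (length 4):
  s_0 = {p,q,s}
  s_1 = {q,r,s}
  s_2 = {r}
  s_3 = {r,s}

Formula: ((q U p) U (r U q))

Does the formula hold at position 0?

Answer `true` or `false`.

s_0={p,q,s}: ((q U p) U (r U q))=True (q U p)=True q=True p=True (r U q)=True r=False
s_1={q,r,s}: ((q U p) U (r U q))=True (q U p)=False q=True p=False (r U q)=True r=True
s_2={r}: ((q U p) U (r U q))=False (q U p)=False q=False p=False (r U q)=False r=True
s_3={r,s}: ((q U p) U (r U q))=False (q U p)=False q=False p=False (r U q)=False r=True

Answer: true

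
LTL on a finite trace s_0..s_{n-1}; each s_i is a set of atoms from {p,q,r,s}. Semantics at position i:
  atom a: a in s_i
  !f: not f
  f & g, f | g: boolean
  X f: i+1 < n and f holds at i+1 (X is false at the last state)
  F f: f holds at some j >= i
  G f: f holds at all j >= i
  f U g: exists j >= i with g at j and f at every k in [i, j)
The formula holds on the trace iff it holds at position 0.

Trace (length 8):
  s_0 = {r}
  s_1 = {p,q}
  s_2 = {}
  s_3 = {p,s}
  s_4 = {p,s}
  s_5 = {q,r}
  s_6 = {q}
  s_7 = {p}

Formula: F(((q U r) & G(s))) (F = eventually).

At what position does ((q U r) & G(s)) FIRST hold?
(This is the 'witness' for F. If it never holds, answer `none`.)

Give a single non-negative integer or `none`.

s_0={r}: ((q U r) & G(s))=False (q U r)=True q=False r=True G(s)=False s=False
s_1={p,q}: ((q U r) & G(s))=False (q U r)=False q=True r=False G(s)=False s=False
s_2={}: ((q U r) & G(s))=False (q U r)=False q=False r=False G(s)=False s=False
s_3={p,s}: ((q U r) & G(s))=False (q U r)=False q=False r=False G(s)=False s=True
s_4={p,s}: ((q U r) & G(s))=False (q U r)=False q=False r=False G(s)=False s=True
s_5={q,r}: ((q U r) & G(s))=False (q U r)=True q=True r=True G(s)=False s=False
s_6={q}: ((q U r) & G(s))=False (q U r)=False q=True r=False G(s)=False s=False
s_7={p}: ((q U r) & G(s))=False (q U r)=False q=False r=False G(s)=False s=False
F(((q U r) & G(s))) does not hold (no witness exists).

Answer: none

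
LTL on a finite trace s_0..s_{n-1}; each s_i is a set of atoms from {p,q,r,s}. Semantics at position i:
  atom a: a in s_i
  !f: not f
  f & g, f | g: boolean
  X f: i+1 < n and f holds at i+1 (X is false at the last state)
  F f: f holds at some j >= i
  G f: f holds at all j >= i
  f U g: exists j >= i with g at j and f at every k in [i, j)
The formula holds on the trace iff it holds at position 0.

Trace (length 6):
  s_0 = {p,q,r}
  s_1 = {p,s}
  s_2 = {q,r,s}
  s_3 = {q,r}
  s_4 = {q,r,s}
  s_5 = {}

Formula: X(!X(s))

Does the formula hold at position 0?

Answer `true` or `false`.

Answer: false

Derivation:
s_0={p,q,r}: X(!X(s))=False !X(s)=False X(s)=True s=False
s_1={p,s}: X(!X(s))=True !X(s)=False X(s)=True s=True
s_2={q,r,s}: X(!X(s))=False !X(s)=True X(s)=False s=True
s_3={q,r}: X(!X(s))=True !X(s)=False X(s)=True s=False
s_4={q,r,s}: X(!X(s))=True !X(s)=True X(s)=False s=True
s_5={}: X(!X(s))=False !X(s)=True X(s)=False s=False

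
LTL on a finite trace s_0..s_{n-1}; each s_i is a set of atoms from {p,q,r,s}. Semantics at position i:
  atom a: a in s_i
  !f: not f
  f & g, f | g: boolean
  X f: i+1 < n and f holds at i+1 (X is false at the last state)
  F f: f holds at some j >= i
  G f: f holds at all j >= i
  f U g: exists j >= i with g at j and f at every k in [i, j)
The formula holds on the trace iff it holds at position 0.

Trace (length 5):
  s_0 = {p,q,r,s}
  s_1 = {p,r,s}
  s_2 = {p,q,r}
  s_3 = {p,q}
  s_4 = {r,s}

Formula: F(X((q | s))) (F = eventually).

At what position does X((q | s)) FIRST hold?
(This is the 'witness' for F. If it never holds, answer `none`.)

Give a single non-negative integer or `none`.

s_0={p,q,r,s}: X((q | s))=True (q | s)=True q=True s=True
s_1={p,r,s}: X((q | s))=True (q | s)=True q=False s=True
s_2={p,q,r}: X((q | s))=True (q | s)=True q=True s=False
s_3={p,q}: X((q | s))=True (q | s)=True q=True s=False
s_4={r,s}: X((q | s))=False (q | s)=True q=False s=True
F(X((q | s))) holds; first witness at position 0.

Answer: 0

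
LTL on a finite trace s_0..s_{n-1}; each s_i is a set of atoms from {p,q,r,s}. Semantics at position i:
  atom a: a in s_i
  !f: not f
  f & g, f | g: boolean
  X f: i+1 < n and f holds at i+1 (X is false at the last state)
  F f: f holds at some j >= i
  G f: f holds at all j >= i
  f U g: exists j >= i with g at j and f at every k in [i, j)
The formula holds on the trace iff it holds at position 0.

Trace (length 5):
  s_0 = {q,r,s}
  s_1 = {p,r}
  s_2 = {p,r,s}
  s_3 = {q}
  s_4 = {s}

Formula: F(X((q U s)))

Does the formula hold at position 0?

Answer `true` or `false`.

s_0={q,r,s}: F(X((q U s)))=True X((q U s))=False (q U s)=True q=True s=True
s_1={p,r}: F(X((q U s)))=True X((q U s))=True (q U s)=False q=False s=False
s_2={p,r,s}: F(X((q U s)))=True X((q U s))=True (q U s)=True q=False s=True
s_3={q}: F(X((q U s)))=True X((q U s))=True (q U s)=True q=True s=False
s_4={s}: F(X((q U s)))=False X((q U s))=False (q U s)=True q=False s=True

Answer: true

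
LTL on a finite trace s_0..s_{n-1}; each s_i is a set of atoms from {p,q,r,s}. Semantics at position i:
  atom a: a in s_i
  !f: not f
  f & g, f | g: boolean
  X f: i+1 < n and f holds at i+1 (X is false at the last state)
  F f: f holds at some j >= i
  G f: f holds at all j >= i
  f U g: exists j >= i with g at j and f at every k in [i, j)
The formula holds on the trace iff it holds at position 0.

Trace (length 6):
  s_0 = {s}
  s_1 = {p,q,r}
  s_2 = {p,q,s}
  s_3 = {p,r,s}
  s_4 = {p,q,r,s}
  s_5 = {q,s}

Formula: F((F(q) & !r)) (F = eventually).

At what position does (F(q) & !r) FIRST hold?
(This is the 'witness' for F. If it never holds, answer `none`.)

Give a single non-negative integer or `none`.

Answer: 0

Derivation:
s_0={s}: (F(q) & !r)=True F(q)=True q=False !r=True r=False
s_1={p,q,r}: (F(q) & !r)=False F(q)=True q=True !r=False r=True
s_2={p,q,s}: (F(q) & !r)=True F(q)=True q=True !r=True r=False
s_3={p,r,s}: (F(q) & !r)=False F(q)=True q=False !r=False r=True
s_4={p,q,r,s}: (F(q) & !r)=False F(q)=True q=True !r=False r=True
s_5={q,s}: (F(q) & !r)=True F(q)=True q=True !r=True r=False
F((F(q) & !r)) holds; first witness at position 0.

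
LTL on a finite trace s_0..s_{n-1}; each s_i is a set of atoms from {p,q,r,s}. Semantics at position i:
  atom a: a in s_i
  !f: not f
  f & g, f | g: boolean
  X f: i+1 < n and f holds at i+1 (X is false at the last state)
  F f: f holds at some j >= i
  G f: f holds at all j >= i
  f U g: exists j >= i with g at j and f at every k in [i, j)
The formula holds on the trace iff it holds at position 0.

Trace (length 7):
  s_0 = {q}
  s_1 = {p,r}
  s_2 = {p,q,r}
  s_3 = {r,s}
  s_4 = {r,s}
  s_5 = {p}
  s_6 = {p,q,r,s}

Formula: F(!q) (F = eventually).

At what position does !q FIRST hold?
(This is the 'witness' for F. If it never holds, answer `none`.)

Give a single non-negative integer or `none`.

s_0={q}: !q=False q=True
s_1={p,r}: !q=True q=False
s_2={p,q,r}: !q=False q=True
s_3={r,s}: !q=True q=False
s_4={r,s}: !q=True q=False
s_5={p}: !q=True q=False
s_6={p,q,r,s}: !q=False q=True
F(!q) holds; first witness at position 1.

Answer: 1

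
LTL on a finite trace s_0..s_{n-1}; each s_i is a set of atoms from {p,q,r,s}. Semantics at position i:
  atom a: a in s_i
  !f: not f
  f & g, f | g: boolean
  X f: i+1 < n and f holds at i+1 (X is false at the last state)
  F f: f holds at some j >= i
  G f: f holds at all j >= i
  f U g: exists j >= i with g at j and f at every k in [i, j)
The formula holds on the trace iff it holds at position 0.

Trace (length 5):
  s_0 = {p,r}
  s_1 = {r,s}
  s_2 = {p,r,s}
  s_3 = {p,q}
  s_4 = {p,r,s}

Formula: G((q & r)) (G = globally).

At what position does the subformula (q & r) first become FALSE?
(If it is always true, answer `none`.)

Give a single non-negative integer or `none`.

Answer: 0

Derivation:
s_0={p,r}: (q & r)=False q=False r=True
s_1={r,s}: (q & r)=False q=False r=True
s_2={p,r,s}: (q & r)=False q=False r=True
s_3={p,q}: (q & r)=False q=True r=False
s_4={p,r,s}: (q & r)=False q=False r=True
G((q & r)) holds globally = False
First violation at position 0.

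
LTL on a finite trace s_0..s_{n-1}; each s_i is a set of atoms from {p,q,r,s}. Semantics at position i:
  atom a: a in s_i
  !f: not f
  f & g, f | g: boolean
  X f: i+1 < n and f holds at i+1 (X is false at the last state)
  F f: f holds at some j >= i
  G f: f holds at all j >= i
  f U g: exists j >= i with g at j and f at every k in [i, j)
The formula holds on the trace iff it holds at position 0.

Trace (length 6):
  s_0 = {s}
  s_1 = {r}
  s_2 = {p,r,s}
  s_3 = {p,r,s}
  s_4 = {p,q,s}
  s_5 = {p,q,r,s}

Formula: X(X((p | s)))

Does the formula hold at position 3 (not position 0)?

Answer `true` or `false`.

s_0={s}: X(X((p | s)))=True X((p | s))=False (p | s)=True p=False s=True
s_1={r}: X(X((p | s)))=True X((p | s))=True (p | s)=False p=False s=False
s_2={p,r,s}: X(X((p | s)))=True X((p | s))=True (p | s)=True p=True s=True
s_3={p,r,s}: X(X((p | s)))=True X((p | s))=True (p | s)=True p=True s=True
s_4={p,q,s}: X(X((p | s)))=False X((p | s))=True (p | s)=True p=True s=True
s_5={p,q,r,s}: X(X((p | s)))=False X((p | s))=False (p | s)=True p=True s=True
Evaluating at position 3: result = True

Answer: true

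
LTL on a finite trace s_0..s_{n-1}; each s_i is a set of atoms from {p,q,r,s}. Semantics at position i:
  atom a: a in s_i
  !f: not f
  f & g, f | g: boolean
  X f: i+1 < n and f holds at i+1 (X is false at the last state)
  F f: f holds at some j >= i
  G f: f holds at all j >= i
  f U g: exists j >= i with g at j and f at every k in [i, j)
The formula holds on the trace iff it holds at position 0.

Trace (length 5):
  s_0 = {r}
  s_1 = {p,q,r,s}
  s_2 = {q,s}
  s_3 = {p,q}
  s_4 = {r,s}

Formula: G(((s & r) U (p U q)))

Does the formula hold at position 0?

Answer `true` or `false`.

Answer: false

Derivation:
s_0={r}: G(((s & r) U (p U q)))=False ((s & r) U (p U q))=False (s & r)=False s=False r=True (p U q)=False p=False q=False
s_1={p,q,r,s}: G(((s & r) U (p U q)))=False ((s & r) U (p U q))=True (s & r)=True s=True r=True (p U q)=True p=True q=True
s_2={q,s}: G(((s & r) U (p U q)))=False ((s & r) U (p U q))=True (s & r)=False s=True r=False (p U q)=True p=False q=True
s_3={p,q}: G(((s & r) U (p U q)))=False ((s & r) U (p U q))=True (s & r)=False s=False r=False (p U q)=True p=True q=True
s_4={r,s}: G(((s & r) U (p U q)))=False ((s & r) U (p U q))=False (s & r)=True s=True r=True (p U q)=False p=False q=False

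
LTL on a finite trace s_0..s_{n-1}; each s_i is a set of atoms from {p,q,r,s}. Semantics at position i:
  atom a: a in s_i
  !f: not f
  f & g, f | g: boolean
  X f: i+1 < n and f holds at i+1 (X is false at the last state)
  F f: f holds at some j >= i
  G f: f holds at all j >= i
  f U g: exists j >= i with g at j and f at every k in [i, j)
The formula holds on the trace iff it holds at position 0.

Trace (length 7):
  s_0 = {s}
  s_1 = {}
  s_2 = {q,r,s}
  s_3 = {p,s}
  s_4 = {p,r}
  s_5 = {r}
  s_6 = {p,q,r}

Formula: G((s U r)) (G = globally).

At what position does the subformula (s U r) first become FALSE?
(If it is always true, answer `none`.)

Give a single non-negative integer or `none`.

s_0={s}: (s U r)=False s=True r=False
s_1={}: (s U r)=False s=False r=False
s_2={q,r,s}: (s U r)=True s=True r=True
s_3={p,s}: (s U r)=True s=True r=False
s_4={p,r}: (s U r)=True s=False r=True
s_5={r}: (s U r)=True s=False r=True
s_6={p,q,r}: (s U r)=True s=False r=True
G((s U r)) holds globally = False
First violation at position 0.

Answer: 0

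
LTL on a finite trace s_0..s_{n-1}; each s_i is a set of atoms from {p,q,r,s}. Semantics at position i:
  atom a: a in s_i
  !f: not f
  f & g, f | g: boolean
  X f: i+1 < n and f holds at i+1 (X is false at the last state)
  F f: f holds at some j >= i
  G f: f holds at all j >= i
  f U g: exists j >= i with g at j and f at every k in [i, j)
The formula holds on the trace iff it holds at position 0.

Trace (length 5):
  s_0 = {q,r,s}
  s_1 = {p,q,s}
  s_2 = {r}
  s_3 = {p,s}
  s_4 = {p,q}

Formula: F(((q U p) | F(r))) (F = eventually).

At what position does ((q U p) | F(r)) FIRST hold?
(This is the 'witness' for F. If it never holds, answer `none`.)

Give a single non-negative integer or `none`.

s_0={q,r,s}: ((q U p) | F(r))=True (q U p)=True q=True p=False F(r)=True r=True
s_1={p,q,s}: ((q U p) | F(r))=True (q U p)=True q=True p=True F(r)=True r=False
s_2={r}: ((q U p) | F(r))=True (q U p)=False q=False p=False F(r)=True r=True
s_3={p,s}: ((q U p) | F(r))=True (q U p)=True q=False p=True F(r)=False r=False
s_4={p,q}: ((q U p) | F(r))=True (q U p)=True q=True p=True F(r)=False r=False
F(((q U p) | F(r))) holds; first witness at position 0.

Answer: 0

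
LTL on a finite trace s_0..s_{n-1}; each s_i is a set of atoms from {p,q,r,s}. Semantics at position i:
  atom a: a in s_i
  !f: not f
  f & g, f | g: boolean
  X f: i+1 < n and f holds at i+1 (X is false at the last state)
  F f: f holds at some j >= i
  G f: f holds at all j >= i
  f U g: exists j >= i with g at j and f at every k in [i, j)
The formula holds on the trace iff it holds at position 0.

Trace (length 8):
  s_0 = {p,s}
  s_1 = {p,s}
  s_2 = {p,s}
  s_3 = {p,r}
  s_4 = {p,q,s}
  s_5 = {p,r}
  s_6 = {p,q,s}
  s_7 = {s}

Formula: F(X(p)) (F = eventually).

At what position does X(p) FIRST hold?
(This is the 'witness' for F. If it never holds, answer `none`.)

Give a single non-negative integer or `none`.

s_0={p,s}: X(p)=True p=True
s_1={p,s}: X(p)=True p=True
s_2={p,s}: X(p)=True p=True
s_3={p,r}: X(p)=True p=True
s_4={p,q,s}: X(p)=True p=True
s_5={p,r}: X(p)=True p=True
s_6={p,q,s}: X(p)=False p=True
s_7={s}: X(p)=False p=False
F(X(p)) holds; first witness at position 0.

Answer: 0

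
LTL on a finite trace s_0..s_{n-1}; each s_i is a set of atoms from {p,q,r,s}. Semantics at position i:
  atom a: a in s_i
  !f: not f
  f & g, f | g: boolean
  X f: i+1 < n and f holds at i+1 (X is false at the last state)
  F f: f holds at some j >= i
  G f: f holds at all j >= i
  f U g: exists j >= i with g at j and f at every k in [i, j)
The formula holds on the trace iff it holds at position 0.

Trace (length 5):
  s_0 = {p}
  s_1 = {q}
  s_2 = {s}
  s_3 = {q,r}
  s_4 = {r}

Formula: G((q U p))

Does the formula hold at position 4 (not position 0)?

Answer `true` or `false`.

Answer: false

Derivation:
s_0={p}: G((q U p))=False (q U p)=True q=False p=True
s_1={q}: G((q U p))=False (q U p)=False q=True p=False
s_2={s}: G((q U p))=False (q U p)=False q=False p=False
s_3={q,r}: G((q U p))=False (q U p)=False q=True p=False
s_4={r}: G((q U p))=False (q U p)=False q=False p=False
Evaluating at position 4: result = False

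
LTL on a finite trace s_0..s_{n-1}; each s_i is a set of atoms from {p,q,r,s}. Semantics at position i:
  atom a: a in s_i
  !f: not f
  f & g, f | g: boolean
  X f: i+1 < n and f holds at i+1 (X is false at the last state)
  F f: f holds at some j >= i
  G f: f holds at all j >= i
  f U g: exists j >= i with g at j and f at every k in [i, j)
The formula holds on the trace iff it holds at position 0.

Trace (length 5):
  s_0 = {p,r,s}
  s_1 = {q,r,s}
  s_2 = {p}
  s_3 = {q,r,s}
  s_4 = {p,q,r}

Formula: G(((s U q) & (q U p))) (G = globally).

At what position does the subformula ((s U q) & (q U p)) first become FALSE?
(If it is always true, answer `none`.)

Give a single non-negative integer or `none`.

s_0={p,r,s}: ((s U q) & (q U p))=True (s U q)=True s=True q=False (q U p)=True p=True
s_1={q,r,s}: ((s U q) & (q U p))=True (s U q)=True s=True q=True (q U p)=True p=False
s_2={p}: ((s U q) & (q U p))=False (s U q)=False s=False q=False (q U p)=True p=True
s_3={q,r,s}: ((s U q) & (q U p))=True (s U q)=True s=True q=True (q U p)=True p=False
s_4={p,q,r}: ((s U q) & (q U p))=True (s U q)=True s=False q=True (q U p)=True p=True
G(((s U q) & (q U p))) holds globally = False
First violation at position 2.

Answer: 2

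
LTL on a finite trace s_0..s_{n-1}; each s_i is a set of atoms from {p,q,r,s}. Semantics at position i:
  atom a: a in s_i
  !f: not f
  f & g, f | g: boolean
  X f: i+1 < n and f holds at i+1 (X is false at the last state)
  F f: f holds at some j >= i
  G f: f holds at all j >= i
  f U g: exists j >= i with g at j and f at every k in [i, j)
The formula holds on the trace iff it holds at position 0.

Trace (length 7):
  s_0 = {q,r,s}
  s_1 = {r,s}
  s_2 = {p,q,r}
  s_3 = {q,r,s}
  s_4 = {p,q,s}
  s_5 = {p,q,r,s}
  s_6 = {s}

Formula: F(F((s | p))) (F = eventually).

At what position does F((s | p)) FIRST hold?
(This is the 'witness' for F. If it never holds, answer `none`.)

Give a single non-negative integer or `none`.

s_0={q,r,s}: F((s | p))=True (s | p)=True s=True p=False
s_1={r,s}: F((s | p))=True (s | p)=True s=True p=False
s_2={p,q,r}: F((s | p))=True (s | p)=True s=False p=True
s_3={q,r,s}: F((s | p))=True (s | p)=True s=True p=False
s_4={p,q,s}: F((s | p))=True (s | p)=True s=True p=True
s_5={p,q,r,s}: F((s | p))=True (s | p)=True s=True p=True
s_6={s}: F((s | p))=True (s | p)=True s=True p=False
F(F((s | p))) holds; first witness at position 0.

Answer: 0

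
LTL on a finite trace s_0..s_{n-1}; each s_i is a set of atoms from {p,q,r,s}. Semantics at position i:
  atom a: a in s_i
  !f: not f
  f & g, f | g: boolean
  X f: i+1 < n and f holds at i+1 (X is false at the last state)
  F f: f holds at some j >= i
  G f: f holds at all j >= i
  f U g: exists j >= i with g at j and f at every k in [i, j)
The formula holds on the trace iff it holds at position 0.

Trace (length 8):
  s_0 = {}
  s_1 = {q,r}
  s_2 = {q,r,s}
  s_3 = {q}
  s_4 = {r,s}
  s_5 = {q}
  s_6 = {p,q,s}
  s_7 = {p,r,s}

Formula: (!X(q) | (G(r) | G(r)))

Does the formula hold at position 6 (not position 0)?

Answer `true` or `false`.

s_0={}: (!X(q) | (G(r) | G(r)))=False !X(q)=False X(q)=True q=False (G(r) | G(r))=False G(r)=False r=False
s_1={q,r}: (!X(q) | (G(r) | G(r)))=False !X(q)=False X(q)=True q=True (G(r) | G(r))=False G(r)=False r=True
s_2={q,r,s}: (!X(q) | (G(r) | G(r)))=False !X(q)=False X(q)=True q=True (G(r) | G(r))=False G(r)=False r=True
s_3={q}: (!X(q) | (G(r) | G(r)))=True !X(q)=True X(q)=False q=True (G(r) | G(r))=False G(r)=False r=False
s_4={r,s}: (!X(q) | (G(r) | G(r)))=False !X(q)=False X(q)=True q=False (G(r) | G(r))=False G(r)=False r=True
s_5={q}: (!X(q) | (G(r) | G(r)))=False !X(q)=False X(q)=True q=True (G(r) | G(r))=False G(r)=False r=False
s_6={p,q,s}: (!X(q) | (G(r) | G(r)))=True !X(q)=True X(q)=False q=True (G(r) | G(r))=False G(r)=False r=False
s_7={p,r,s}: (!X(q) | (G(r) | G(r)))=True !X(q)=True X(q)=False q=False (G(r) | G(r))=True G(r)=True r=True
Evaluating at position 6: result = True

Answer: true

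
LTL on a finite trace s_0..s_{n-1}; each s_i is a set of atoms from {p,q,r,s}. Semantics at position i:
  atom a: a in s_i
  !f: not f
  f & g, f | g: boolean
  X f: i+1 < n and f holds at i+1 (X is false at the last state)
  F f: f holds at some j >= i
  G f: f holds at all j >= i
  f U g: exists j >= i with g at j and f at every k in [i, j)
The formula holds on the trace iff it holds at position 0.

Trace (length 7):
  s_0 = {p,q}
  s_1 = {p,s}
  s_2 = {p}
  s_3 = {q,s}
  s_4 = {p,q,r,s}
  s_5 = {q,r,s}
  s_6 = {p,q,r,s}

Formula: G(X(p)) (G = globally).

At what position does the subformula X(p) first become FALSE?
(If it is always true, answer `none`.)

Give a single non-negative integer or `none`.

s_0={p,q}: X(p)=True p=True
s_1={p,s}: X(p)=True p=True
s_2={p}: X(p)=False p=True
s_3={q,s}: X(p)=True p=False
s_4={p,q,r,s}: X(p)=False p=True
s_5={q,r,s}: X(p)=True p=False
s_6={p,q,r,s}: X(p)=False p=True
G(X(p)) holds globally = False
First violation at position 2.

Answer: 2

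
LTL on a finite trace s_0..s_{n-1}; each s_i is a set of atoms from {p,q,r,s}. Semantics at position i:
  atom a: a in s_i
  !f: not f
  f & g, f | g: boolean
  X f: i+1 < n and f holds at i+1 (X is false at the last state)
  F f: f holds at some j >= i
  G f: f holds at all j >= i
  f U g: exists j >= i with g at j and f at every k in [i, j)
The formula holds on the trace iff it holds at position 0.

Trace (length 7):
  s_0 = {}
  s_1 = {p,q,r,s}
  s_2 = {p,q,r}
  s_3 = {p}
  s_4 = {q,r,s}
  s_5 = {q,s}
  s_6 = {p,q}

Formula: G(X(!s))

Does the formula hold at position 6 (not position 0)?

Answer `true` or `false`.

s_0={}: G(X(!s))=False X(!s)=False !s=True s=False
s_1={p,q,r,s}: G(X(!s))=False X(!s)=True !s=False s=True
s_2={p,q,r}: G(X(!s))=False X(!s)=True !s=True s=False
s_3={p}: G(X(!s))=False X(!s)=False !s=True s=False
s_4={q,r,s}: G(X(!s))=False X(!s)=False !s=False s=True
s_5={q,s}: G(X(!s))=False X(!s)=True !s=False s=True
s_6={p,q}: G(X(!s))=False X(!s)=False !s=True s=False
Evaluating at position 6: result = False

Answer: false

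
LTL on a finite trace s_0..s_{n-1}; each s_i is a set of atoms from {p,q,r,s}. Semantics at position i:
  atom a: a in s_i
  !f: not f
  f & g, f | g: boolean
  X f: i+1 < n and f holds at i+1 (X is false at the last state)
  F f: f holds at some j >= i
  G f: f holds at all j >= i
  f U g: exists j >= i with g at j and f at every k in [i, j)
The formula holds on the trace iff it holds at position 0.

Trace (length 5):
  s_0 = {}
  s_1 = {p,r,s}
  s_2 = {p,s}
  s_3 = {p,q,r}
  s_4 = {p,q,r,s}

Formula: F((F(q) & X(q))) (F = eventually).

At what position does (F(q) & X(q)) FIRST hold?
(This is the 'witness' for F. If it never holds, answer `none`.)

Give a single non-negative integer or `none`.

s_0={}: (F(q) & X(q))=False F(q)=True q=False X(q)=False
s_1={p,r,s}: (F(q) & X(q))=False F(q)=True q=False X(q)=False
s_2={p,s}: (F(q) & X(q))=True F(q)=True q=False X(q)=True
s_3={p,q,r}: (F(q) & X(q))=True F(q)=True q=True X(q)=True
s_4={p,q,r,s}: (F(q) & X(q))=False F(q)=True q=True X(q)=False
F((F(q) & X(q))) holds; first witness at position 2.

Answer: 2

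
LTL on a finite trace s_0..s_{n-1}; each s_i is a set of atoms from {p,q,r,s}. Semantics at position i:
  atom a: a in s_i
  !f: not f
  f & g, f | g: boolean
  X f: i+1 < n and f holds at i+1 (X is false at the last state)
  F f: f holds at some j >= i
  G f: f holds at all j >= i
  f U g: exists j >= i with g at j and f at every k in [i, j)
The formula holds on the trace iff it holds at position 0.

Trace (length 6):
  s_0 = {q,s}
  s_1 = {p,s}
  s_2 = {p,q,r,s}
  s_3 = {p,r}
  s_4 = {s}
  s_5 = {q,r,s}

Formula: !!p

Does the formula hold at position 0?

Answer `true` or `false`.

Answer: false

Derivation:
s_0={q,s}: !!p=False !p=True p=False
s_1={p,s}: !!p=True !p=False p=True
s_2={p,q,r,s}: !!p=True !p=False p=True
s_3={p,r}: !!p=True !p=False p=True
s_4={s}: !!p=False !p=True p=False
s_5={q,r,s}: !!p=False !p=True p=False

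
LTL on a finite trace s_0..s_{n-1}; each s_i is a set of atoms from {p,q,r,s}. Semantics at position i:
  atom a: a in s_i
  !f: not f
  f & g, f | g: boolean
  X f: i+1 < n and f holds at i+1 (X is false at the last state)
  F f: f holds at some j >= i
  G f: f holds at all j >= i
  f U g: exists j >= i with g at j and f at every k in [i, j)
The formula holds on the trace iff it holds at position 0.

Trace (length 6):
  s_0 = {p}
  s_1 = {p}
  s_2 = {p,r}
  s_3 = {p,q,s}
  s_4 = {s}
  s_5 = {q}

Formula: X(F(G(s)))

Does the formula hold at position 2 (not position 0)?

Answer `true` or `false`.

s_0={p}: X(F(G(s)))=False F(G(s))=False G(s)=False s=False
s_1={p}: X(F(G(s)))=False F(G(s))=False G(s)=False s=False
s_2={p,r}: X(F(G(s)))=False F(G(s))=False G(s)=False s=False
s_3={p,q,s}: X(F(G(s)))=False F(G(s))=False G(s)=False s=True
s_4={s}: X(F(G(s)))=False F(G(s))=False G(s)=False s=True
s_5={q}: X(F(G(s)))=False F(G(s))=False G(s)=False s=False
Evaluating at position 2: result = False

Answer: false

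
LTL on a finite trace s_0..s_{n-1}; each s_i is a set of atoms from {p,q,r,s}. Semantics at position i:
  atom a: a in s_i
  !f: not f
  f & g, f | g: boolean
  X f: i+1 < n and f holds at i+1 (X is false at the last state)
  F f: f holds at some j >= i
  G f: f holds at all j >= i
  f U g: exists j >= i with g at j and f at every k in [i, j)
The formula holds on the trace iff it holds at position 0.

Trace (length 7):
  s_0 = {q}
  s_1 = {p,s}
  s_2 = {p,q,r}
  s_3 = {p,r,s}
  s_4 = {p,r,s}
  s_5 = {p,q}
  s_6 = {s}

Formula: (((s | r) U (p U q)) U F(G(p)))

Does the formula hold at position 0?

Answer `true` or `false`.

Answer: false

Derivation:
s_0={q}: (((s | r) U (p U q)) U F(G(p)))=False ((s | r) U (p U q))=True (s | r)=False s=False r=False (p U q)=True p=False q=True F(G(p))=False G(p)=False
s_1={p,s}: (((s | r) U (p U q)) U F(G(p)))=False ((s | r) U (p U q))=True (s | r)=True s=True r=False (p U q)=True p=True q=False F(G(p))=False G(p)=False
s_2={p,q,r}: (((s | r) U (p U q)) U F(G(p)))=False ((s | r) U (p U q))=True (s | r)=True s=False r=True (p U q)=True p=True q=True F(G(p))=False G(p)=False
s_3={p,r,s}: (((s | r) U (p U q)) U F(G(p)))=False ((s | r) U (p U q))=True (s | r)=True s=True r=True (p U q)=True p=True q=False F(G(p))=False G(p)=False
s_4={p,r,s}: (((s | r) U (p U q)) U F(G(p)))=False ((s | r) U (p U q))=True (s | r)=True s=True r=True (p U q)=True p=True q=False F(G(p))=False G(p)=False
s_5={p,q}: (((s | r) U (p U q)) U F(G(p)))=False ((s | r) U (p U q))=True (s | r)=False s=False r=False (p U q)=True p=True q=True F(G(p))=False G(p)=False
s_6={s}: (((s | r) U (p U q)) U F(G(p)))=False ((s | r) U (p U q))=False (s | r)=True s=True r=False (p U q)=False p=False q=False F(G(p))=False G(p)=False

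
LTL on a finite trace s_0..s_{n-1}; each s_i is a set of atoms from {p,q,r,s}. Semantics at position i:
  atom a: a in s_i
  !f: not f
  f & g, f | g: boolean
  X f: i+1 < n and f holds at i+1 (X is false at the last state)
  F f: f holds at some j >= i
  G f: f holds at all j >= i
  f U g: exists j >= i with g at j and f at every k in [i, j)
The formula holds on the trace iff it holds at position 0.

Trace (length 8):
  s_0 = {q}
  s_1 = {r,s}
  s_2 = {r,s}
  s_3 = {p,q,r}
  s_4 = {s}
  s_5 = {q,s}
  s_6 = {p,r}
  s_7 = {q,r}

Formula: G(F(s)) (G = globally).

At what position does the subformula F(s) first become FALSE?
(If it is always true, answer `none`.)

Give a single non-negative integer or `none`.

Answer: 6

Derivation:
s_0={q}: F(s)=True s=False
s_1={r,s}: F(s)=True s=True
s_2={r,s}: F(s)=True s=True
s_3={p,q,r}: F(s)=True s=False
s_4={s}: F(s)=True s=True
s_5={q,s}: F(s)=True s=True
s_6={p,r}: F(s)=False s=False
s_7={q,r}: F(s)=False s=False
G(F(s)) holds globally = False
First violation at position 6.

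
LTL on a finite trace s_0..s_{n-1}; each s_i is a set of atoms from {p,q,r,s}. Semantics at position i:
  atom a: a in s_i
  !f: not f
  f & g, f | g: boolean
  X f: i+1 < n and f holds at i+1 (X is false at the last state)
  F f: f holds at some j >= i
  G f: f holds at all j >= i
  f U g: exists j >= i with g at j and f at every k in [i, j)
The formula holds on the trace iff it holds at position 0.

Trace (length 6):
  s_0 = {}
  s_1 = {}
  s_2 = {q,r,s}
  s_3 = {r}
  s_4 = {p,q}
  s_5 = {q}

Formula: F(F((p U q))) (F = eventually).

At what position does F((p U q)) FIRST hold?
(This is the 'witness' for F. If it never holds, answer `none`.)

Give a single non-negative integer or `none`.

s_0={}: F((p U q))=True (p U q)=False p=False q=False
s_1={}: F((p U q))=True (p U q)=False p=False q=False
s_2={q,r,s}: F((p U q))=True (p U q)=True p=False q=True
s_3={r}: F((p U q))=True (p U q)=False p=False q=False
s_4={p,q}: F((p U q))=True (p U q)=True p=True q=True
s_5={q}: F((p U q))=True (p U q)=True p=False q=True
F(F((p U q))) holds; first witness at position 0.

Answer: 0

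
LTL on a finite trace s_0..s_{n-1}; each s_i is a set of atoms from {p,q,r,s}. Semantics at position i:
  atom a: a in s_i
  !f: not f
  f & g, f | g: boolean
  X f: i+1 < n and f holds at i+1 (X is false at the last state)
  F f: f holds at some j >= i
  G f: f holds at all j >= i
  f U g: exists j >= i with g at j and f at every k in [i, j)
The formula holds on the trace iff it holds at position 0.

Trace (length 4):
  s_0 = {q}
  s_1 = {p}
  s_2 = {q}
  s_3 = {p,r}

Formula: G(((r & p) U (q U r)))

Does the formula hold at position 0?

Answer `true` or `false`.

s_0={q}: G(((r & p) U (q U r)))=False ((r & p) U (q U r))=False (r & p)=False r=False p=False (q U r)=False q=True
s_1={p}: G(((r & p) U (q U r)))=False ((r & p) U (q U r))=False (r & p)=False r=False p=True (q U r)=False q=False
s_2={q}: G(((r & p) U (q U r)))=True ((r & p) U (q U r))=True (r & p)=False r=False p=False (q U r)=True q=True
s_3={p,r}: G(((r & p) U (q U r)))=True ((r & p) U (q U r))=True (r & p)=True r=True p=True (q U r)=True q=False

Answer: false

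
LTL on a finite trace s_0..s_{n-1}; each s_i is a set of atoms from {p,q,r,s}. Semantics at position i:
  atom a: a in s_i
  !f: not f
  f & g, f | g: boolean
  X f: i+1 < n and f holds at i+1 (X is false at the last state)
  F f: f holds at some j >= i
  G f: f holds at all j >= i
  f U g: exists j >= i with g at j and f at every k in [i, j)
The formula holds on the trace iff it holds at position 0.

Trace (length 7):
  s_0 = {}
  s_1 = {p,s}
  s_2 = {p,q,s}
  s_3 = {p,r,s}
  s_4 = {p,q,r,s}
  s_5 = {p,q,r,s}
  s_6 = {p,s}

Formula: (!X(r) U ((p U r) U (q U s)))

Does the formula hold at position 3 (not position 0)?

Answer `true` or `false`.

s_0={}: (!X(r) U ((p U r) U (q U s)))=True !X(r)=True X(r)=False r=False ((p U r) U (q U s))=False (p U r)=False p=False (q U s)=False q=False s=False
s_1={p,s}: (!X(r) U ((p U r) U (q U s)))=True !X(r)=True X(r)=False r=False ((p U r) U (q U s))=True (p U r)=True p=True (q U s)=True q=False s=True
s_2={p,q,s}: (!X(r) U ((p U r) U (q U s)))=True !X(r)=False X(r)=True r=False ((p U r) U (q U s))=True (p U r)=True p=True (q U s)=True q=True s=True
s_3={p,r,s}: (!X(r) U ((p U r) U (q U s)))=True !X(r)=False X(r)=True r=True ((p U r) U (q U s))=True (p U r)=True p=True (q U s)=True q=False s=True
s_4={p,q,r,s}: (!X(r) U ((p U r) U (q U s)))=True !X(r)=False X(r)=True r=True ((p U r) U (q U s))=True (p U r)=True p=True (q U s)=True q=True s=True
s_5={p,q,r,s}: (!X(r) U ((p U r) U (q U s)))=True !X(r)=True X(r)=False r=True ((p U r) U (q U s))=True (p U r)=True p=True (q U s)=True q=True s=True
s_6={p,s}: (!X(r) U ((p U r) U (q U s)))=True !X(r)=True X(r)=False r=False ((p U r) U (q U s))=True (p U r)=False p=True (q U s)=True q=False s=True
Evaluating at position 3: result = True

Answer: true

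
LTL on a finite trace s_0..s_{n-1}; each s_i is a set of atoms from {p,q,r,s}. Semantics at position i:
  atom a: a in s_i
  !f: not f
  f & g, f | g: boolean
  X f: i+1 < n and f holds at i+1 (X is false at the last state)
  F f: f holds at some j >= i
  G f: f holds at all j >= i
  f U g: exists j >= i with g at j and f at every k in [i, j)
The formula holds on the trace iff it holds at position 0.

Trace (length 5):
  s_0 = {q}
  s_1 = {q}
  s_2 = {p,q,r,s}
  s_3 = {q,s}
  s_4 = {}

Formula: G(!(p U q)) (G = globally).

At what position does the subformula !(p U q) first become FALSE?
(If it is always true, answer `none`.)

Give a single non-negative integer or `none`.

Answer: 0

Derivation:
s_0={q}: !(p U q)=False (p U q)=True p=False q=True
s_1={q}: !(p U q)=False (p U q)=True p=False q=True
s_2={p,q,r,s}: !(p U q)=False (p U q)=True p=True q=True
s_3={q,s}: !(p U q)=False (p U q)=True p=False q=True
s_4={}: !(p U q)=True (p U q)=False p=False q=False
G(!(p U q)) holds globally = False
First violation at position 0.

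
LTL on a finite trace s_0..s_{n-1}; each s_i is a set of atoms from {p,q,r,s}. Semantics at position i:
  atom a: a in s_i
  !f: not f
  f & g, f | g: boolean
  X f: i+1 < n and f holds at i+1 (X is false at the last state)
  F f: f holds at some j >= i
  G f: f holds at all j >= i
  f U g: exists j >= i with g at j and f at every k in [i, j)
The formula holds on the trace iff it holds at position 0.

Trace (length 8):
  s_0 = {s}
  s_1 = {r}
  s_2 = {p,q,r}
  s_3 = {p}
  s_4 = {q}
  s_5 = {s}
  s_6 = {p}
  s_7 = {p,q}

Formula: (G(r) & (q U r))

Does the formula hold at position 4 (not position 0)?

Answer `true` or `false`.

s_0={s}: (G(r) & (q U r))=False G(r)=False r=False (q U r)=False q=False
s_1={r}: (G(r) & (q U r))=False G(r)=False r=True (q U r)=True q=False
s_2={p,q,r}: (G(r) & (q U r))=False G(r)=False r=True (q U r)=True q=True
s_3={p}: (G(r) & (q U r))=False G(r)=False r=False (q U r)=False q=False
s_4={q}: (G(r) & (q U r))=False G(r)=False r=False (q U r)=False q=True
s_5={s}: (G(r) & (q U r))=False G(r)=False r=False (q U r)=False q=False
s_6={p}: (G(r) & (q U r))=False G(r)=False r=False (q U r)=False q=False
s_7={p,q}: (G(r) & (q U r))=False G(r)=False r=False (q U r)=False q=True
Evaluating at position 4: result = False

Answer: false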